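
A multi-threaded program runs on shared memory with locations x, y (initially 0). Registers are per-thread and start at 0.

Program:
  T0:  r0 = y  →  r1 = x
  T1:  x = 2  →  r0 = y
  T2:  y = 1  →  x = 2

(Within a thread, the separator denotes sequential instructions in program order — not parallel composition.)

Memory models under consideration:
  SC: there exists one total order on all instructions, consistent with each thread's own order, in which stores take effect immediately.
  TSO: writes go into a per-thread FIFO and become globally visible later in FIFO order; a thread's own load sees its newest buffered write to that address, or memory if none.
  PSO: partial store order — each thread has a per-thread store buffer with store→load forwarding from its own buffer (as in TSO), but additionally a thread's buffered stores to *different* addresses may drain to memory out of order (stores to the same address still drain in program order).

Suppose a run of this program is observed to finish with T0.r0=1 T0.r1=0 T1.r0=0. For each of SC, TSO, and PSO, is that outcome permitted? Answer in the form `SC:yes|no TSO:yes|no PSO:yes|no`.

outcome vector order: (T0.r0,T0.r1,T1.r0)
[SC] allowed = {(0,0,0) (0,0,1) (0,2,0) (0,2,1) (1,0,1) (1,2,0) (1,2,1)}
[TSO] allowed = {(0,0,0) (0,0,1) (0,2,0) (0,2,1) (1,0,0) (1,0,1) (1,2,0) (1,2,1)}
[PSO] allowed = {(0,0,0) (0,0,1) (0,2,0) (0,2,1) (1,0,0) (1,0,1) (1,2,0) (1,2,1)}
target (1,0,0) ∈ {TSO,PSO}

SC:no TSO:yes PSO:yes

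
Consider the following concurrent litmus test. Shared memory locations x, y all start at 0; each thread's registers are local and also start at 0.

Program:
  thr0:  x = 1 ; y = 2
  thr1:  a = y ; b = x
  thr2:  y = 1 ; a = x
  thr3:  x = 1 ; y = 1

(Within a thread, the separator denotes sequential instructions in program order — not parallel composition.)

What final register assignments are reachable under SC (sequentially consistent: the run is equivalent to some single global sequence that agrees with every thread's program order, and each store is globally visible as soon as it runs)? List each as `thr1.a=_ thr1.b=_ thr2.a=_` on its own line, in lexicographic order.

outcome vector order: (thr1.a,thr1.b,thr2.a)
|SC outcomes| = 10

thr1.a=0 thr1.b=0 thr2.a=0
thr1.a=0 thr1.b=0 thr2.a=1
thr1.a=0 thr1.b=1 thr2.a=0
thr1.a=0 thr1.b=1 thr2.a=1
thr1.a=1 thr1.b=0 thr2.a=0
thr1.a=1 thr1.b=0 thr2.a=1
thr1.a=1 thr1.b=1 thr2.a=0
thr1.a=1 thr1.b=1 thr2.a=1
thr1.a=2 thr1.b=1 thr2.a=0
thr1.a=2 thr1.b=1 thr2.a=1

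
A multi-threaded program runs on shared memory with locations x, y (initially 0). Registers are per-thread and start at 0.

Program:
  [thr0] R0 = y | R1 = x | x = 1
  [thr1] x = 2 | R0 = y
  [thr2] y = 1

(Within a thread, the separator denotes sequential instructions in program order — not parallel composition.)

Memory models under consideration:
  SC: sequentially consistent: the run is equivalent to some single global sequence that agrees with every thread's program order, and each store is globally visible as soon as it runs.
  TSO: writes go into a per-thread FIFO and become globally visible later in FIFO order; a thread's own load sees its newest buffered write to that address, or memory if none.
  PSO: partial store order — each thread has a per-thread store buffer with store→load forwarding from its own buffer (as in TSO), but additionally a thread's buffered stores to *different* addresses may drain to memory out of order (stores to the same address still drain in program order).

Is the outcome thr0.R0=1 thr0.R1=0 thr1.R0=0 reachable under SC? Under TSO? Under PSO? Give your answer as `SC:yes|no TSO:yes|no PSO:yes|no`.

SC:no TSO:yes PSO:yes

outcome vector order: (thr0.R0,thr0.R1,thr1.R0)
[SC] allowed = {0/0/0, 0/0/1, 0/2/0, 0/2/1, 1/0/1, 1/2/0, 1/2/1}
[TSO] allowed = {0/0/0, 0/0/1, 0/2/0, 0/2/1, 1/0/0, 1/0/1, 1/2/0, 1/2/1}
[PSO] allowed = {0/0/0, 0/0/1, 0/2/0, 0/2/1, 1/0/0, 1/0/1, 1/2/0, 1/2/1}
target 1/0/0 ∈ {TSO,PSO}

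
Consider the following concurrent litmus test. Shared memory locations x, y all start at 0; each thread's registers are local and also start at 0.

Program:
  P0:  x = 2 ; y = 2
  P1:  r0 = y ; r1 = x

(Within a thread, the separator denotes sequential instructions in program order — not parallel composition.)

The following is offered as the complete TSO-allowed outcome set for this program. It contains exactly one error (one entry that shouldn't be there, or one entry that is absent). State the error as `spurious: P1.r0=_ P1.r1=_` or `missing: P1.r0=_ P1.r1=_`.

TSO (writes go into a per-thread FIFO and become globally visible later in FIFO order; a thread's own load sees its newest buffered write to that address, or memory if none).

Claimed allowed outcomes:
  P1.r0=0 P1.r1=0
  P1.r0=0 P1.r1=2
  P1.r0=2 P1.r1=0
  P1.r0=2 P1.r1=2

spurious: P1.r0=2 P1.r1=0

outcome vector order: (P1.r0,P1.r1)
[TSO] allowed = {<0 0> <0 2> <2 2>}
claimed∖TSO = {<2 0>}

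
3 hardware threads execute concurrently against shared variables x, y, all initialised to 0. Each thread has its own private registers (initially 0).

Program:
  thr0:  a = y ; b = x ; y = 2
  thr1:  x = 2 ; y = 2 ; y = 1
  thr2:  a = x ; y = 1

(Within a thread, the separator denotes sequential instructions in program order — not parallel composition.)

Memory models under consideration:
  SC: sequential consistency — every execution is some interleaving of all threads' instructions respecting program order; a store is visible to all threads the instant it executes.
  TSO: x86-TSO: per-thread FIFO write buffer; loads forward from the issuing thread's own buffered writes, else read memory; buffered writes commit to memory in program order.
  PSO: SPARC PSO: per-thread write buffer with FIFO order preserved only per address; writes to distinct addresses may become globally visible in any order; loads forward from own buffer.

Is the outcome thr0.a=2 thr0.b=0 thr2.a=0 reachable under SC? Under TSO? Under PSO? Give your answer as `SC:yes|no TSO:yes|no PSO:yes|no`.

SC:no TSO:no PSO:yes

outcome vector order: (thr0.a,thr0.b,thr2.a)
SC: 9 outcomes — {0/0/0, 0/0/2, 0/2/0, 0/2/2, 1/0/0, 1/2/0, 1/2/2, 2/2/0, 2/2/2}
TSO: 9 outcomes — {0/0/0, 0/0/2, 0/2/0, 0/2/2, 1/0/0, 1/2/0, 1/2/2, 2/2/0, 2/2/2}
PSO: 12 outcomes — {0/0/0, 0/0/2, 0/2/0, 0/2/2, 1/0/0, 1/0/2, 1/2/0, 1/2/2, 2/0/0, 2/0/2, 2/2/0, 2/2/2}
target 2/0/0 ∈ {PSO}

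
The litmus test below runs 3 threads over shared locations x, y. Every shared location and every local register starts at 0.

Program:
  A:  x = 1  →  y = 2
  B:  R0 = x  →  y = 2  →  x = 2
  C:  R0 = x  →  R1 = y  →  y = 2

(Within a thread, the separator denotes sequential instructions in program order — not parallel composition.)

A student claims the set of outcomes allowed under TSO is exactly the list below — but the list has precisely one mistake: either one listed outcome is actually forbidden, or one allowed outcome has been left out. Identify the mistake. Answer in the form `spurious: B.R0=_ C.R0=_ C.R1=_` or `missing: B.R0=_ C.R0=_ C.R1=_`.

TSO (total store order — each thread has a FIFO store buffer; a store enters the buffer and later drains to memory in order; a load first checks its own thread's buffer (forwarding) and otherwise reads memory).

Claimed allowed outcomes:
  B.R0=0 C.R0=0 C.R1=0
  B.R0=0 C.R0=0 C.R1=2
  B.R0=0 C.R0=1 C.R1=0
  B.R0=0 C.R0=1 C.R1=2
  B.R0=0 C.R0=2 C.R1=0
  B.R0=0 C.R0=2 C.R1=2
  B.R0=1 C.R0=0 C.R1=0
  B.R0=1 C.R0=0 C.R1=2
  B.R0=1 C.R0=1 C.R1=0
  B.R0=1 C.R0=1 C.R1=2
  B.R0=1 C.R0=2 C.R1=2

outcome vector order: (B.R0,C.R0,C.R1)
TSO: 10 outcomes — {(0,0,0), (0,0,2), (0,1,0), (0,1,2), (0,2,2), (1,0,0), (1,0,2), (1,1,0), (1,1,2), (1,2,2)}
claimed∖TSO = {(0,2,0)}

spurious: B.R0=0 C.R0=2 C.R1=0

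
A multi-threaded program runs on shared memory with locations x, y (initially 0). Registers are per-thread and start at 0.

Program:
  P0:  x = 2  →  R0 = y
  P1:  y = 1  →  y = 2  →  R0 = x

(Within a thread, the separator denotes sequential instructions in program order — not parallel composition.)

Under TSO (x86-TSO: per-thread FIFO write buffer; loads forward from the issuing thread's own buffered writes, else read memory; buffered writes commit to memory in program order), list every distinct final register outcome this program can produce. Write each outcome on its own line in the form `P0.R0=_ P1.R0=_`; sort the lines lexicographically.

P0.R0=0 P1.R0=0
P0.R0=0 P1.R0=2
P0.R0=1 P1.R0=0
P0.R0=1 P1.R0=2
P0.R0=2 P1.R0=0
P0.R0=2 P1.R0=2

outcome vector order: (P0.R0,P1.R0)
|TSO outcomes| = 6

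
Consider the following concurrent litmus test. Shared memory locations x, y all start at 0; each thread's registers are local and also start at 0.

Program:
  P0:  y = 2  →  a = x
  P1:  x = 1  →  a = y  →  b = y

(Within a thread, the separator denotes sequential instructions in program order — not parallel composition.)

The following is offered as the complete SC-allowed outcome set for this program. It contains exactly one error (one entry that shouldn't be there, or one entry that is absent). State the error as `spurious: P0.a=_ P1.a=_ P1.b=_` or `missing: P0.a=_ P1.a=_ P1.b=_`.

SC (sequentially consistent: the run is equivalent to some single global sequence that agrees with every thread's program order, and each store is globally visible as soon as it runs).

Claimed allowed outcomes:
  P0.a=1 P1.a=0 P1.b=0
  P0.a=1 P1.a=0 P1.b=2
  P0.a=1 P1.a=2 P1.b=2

missing: P0.a=0 P1.a=2 P1.b=2

outcome vector order: (P0.a,P1.a,P1.b)
[SC] allowed = {(0,2,2), (1,0,0), (1,0,2), (1,2,2)}
SC∖claimed = {(0,2,2)}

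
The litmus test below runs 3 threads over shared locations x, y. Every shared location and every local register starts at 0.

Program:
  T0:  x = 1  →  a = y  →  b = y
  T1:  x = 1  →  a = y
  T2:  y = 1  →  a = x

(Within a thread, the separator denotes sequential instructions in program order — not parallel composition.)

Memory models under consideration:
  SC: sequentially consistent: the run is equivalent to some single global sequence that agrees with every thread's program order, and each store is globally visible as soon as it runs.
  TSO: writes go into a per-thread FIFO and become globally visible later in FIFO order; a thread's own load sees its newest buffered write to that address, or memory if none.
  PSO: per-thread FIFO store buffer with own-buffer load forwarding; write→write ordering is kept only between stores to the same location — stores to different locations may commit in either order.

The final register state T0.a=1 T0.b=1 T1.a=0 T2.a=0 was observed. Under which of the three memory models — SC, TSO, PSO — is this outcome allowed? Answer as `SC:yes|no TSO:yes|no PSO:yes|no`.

outcome vector order: (T0.a,T0.b,T1.a,T2.a)
[SC] allowed = {(0,0,0,1), (0,0,1,1), (0,1,0,1), (0,1,1,1), (1,1,0,1), (1,1,1,0), (1,1,1,1)}
[TSO] allowed = {(0,0,0,0), (0,0,0,1), (0,0,1,0), (0,0,1,1), (0,1,0,0), (0,1,0,1), (0,1,1,0), (0,1,1,1), (1,1,0,0), (1,1,0,1), (1,1,1,0), (1,1,1,1)}
[PSO] allowed = {(0,0,0,0), (0,0,0,1), (0,0,1,0), (0,0,1,1), (0,1,0,0), (0,1,0,1), (0,1,1,0), (0,1,1,1), (1,1,0,0), (1,1,0,1), (1,1,1,0), (1,1,1,1)}
target (1,1,0,0) ∈ {TSO,PSO}

SC:no TSO:yes PSO:yes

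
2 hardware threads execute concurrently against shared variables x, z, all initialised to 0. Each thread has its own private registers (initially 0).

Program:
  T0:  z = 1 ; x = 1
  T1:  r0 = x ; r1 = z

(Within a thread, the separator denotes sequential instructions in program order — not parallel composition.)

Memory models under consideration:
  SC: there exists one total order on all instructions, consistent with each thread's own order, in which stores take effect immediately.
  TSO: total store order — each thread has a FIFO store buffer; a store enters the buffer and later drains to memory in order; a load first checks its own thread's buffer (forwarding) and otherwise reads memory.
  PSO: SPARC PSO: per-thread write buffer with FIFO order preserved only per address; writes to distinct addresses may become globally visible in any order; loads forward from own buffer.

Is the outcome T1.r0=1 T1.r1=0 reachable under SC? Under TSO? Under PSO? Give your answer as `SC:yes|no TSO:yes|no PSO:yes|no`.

outcome vector order: (T1.r0,T1.r1)
[SC] allowed = {00 01 11}
[TSO] allowed = {00 01 11}
[PSO] allowed = {00 01 10 11}
target 10 ∈ {PSO}

SC:no TSO:no PSO:yes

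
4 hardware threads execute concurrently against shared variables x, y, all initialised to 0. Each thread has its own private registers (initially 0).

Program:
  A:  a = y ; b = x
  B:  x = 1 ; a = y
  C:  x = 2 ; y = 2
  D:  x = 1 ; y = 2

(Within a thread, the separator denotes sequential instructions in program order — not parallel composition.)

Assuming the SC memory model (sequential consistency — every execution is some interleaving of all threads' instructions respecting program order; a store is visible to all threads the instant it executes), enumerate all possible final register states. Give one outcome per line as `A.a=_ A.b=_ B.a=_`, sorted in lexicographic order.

outcome vector order: (A.a,A.b,B.a)
|SC outcomes| = 10

A.a=0 A.b=0 B.a=0
A.a=0 A.b=0 B.a=2
A.a=0 A.b=1 B.a=0
A.a=0 A.b=1 B.a=2
A.a=0 A.b=2 B.a=0
A.a=0 A.b=2 B.a=2
A.a=2 A.b=1 B.a=0
A.a=2 A.b=1 B.a=2
A.a=2 A.b=2 B.a=0
A.a=2 A.b=2 B.a=2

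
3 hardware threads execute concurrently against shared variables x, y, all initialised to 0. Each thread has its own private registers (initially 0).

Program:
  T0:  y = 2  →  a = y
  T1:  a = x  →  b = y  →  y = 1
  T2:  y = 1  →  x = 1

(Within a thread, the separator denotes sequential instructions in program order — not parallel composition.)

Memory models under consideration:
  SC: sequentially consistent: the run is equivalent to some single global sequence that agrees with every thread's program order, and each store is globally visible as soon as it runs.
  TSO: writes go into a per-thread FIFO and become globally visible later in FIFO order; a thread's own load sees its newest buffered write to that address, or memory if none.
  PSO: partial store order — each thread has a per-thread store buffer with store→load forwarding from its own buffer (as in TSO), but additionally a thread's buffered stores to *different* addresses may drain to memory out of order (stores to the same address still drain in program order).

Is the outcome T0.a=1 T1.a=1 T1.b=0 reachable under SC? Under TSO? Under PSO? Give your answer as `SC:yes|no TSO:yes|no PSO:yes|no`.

outcome vector order: (T0.a,T1.a,T1.b)
[SC] allowed = {1/0/0, 1/0/1, 1/0/2, 1/1/1, 1/1/2, 2/0/0, 2/0/1, 2/0/2, 2/1/1, 2/1/2}
[TSO] allowed = {1/0/0, 1/0/1, 1/0/2, 1/1/1, 1/1/2, 2/0/0, 2/0/1, 2/0/2, 2/1/1, 2/1/2}
[PSO] allowed = {1/0/0, 1/0/1, 1/0/2, 1/1/0, 1/1/1, 1/1/2, 2/0/0, 2/0/1, 2/0/2, 2/1/0, 2/1/1, 2/1/2}
target 1/1/0 ∈ {PSO}

SC:no TSO:no PSO:yes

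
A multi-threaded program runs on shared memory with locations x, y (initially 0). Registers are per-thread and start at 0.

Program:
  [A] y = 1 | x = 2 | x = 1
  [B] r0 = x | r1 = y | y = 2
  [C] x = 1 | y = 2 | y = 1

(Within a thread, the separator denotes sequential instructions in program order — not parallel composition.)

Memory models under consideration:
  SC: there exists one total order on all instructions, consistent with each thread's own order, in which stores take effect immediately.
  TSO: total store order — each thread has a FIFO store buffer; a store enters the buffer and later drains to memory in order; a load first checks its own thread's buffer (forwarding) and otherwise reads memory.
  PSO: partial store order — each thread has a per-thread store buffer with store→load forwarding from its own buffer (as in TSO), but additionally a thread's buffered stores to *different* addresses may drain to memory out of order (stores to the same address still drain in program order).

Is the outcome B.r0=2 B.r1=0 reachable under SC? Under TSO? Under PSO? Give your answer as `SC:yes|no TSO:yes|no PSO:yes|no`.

outcome vector order: (B.r0,B.r1)
under SC → 0/0 0/1 0/2 1/0 1/1 1/2 2/1 2/2
under TSO → 0/0 0/1 0/2 1/0 1/1 1/2 2/1 2/2
under PSO → 0/0 0/1 0/2 1/0 1/1 1/2 2/0 2/1 2/2
target 2/0 ∈ {PSO}

SC:no TSO:no PSO:yes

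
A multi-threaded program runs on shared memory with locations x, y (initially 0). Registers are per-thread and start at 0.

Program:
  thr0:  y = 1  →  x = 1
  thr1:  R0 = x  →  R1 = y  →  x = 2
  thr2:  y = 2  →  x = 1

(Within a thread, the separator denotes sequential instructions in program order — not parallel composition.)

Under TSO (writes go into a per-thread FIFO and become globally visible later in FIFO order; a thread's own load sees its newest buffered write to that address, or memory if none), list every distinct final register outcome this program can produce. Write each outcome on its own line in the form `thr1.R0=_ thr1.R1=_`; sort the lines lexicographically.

outcome vector order: (thr1.R0,thr1.R1)
|TSO outcomes| = 5

thr1.R0=0 thr1.R1=0
thr1.R0=0 thr1.R1=1
thr1.R0=0 thr1.R1=2
thr1.R0=1 thr1.R1=1
thr1.R0=1 thr1.R1=2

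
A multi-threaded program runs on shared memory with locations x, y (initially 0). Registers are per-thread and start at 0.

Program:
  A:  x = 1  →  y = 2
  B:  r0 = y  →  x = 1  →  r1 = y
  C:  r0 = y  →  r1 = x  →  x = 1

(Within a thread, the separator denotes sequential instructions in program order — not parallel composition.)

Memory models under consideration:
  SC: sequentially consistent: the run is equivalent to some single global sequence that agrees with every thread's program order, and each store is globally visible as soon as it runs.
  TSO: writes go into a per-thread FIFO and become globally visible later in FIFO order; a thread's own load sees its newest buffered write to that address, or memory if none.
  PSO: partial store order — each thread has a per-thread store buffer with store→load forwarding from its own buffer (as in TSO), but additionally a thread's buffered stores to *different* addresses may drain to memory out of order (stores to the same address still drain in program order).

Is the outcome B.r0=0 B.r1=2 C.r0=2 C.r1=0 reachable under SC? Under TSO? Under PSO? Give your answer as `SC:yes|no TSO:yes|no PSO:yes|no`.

outcome vector order: (B.r0,B.r1,C.r0,C.r1)
[SC] allowed = {0/0/0/0, 0/0/0/1, 0/0/2/1, 0/2/0/0, 0/2/0/1, 0/2/2/1, 2/2/0/0, 2/2/0/1, 2/2/2/1}
[TSO] allowed = {0/0/0/0, 0/0/0/1, 0/0/2/1, 0/2/0/0, 0/2/0/1, 0/2/2/1, 2/2/0/0, 2/2/0/1, 2/2/2/1}
[PSO] allowed = {0/0/0/0, 0/0/0/1, 0/0/2/0, 0/0/2/1, 0/2/0/0, 0/2/0/1, 0/2/2/0, 0/2/2/1, 2/2/0/0, 2/2/0/1, 2/2/2/0, 2/2/2/1}
target 0/2/2/0 ∈ {PSO}

SC:no TSO:no PSO:yes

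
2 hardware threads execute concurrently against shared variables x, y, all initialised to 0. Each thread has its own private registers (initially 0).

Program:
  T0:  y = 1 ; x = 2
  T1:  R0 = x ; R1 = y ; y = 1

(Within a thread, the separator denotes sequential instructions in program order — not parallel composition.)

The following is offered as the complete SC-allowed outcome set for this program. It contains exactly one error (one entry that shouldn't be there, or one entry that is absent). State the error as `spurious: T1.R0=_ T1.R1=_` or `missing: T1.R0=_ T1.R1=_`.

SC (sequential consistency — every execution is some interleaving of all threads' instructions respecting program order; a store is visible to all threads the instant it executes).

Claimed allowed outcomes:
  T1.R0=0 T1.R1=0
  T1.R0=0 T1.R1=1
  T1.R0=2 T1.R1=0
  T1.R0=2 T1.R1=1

outcome vector order: (T1.R0,T1.R1)
under SC → (0,0), (0,1), (2,1)
claimed∖SC = {(2,0)}

spurious: T1.R0=2 T1.R1=0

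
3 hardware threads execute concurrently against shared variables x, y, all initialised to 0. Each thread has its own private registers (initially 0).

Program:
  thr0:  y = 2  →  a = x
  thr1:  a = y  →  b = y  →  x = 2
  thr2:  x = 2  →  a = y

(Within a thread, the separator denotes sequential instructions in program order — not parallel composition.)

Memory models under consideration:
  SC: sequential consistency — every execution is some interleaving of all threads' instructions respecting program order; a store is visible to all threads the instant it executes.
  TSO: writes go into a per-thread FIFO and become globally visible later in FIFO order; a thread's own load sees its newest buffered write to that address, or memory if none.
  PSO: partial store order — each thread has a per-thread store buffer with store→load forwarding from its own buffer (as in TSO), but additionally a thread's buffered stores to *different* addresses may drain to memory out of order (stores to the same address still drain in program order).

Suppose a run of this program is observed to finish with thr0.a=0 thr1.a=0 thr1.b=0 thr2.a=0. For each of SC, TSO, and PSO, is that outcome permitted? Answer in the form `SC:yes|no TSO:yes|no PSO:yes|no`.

outcome vector order: (thr0.a,thr1.a,thr1.b,thr2.a)
under SC → 0002, 0022, 0222, 2000, 2002, 2020, 2022, 2220, 2222
under TSO → 0000, 0002, 0020, 0022, 0220, 0222, 2000, 2002, 2020, 2022, 2220, 2222
under PSO → 0000, 0002, 0020, 0022, 0220, 0222, 2000, 2002, 2020, 2022, 2220, 2222
target 0000 ∈ {TSO,PSO}

SC:no TSO:yes PSO:yes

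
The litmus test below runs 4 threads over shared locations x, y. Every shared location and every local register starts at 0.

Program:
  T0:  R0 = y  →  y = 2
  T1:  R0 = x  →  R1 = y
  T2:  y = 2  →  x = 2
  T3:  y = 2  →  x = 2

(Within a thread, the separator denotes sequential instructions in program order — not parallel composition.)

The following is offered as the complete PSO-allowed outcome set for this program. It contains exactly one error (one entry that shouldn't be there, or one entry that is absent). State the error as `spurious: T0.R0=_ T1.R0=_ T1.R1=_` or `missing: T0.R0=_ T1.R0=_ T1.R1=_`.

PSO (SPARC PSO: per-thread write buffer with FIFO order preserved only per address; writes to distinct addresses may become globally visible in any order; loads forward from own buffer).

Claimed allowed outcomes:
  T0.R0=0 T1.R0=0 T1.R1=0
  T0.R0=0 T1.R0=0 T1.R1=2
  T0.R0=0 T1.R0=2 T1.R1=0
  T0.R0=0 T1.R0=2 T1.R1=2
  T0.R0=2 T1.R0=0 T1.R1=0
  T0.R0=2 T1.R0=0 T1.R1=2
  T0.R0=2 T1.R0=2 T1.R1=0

missing: T0.R0=2 T1.R0=2 T1.R1=2

outcome vector order: (T0.R0,T1.R0,T1.R1)
[PSO] allowed = {<0 0 0>; <0 0 2>; <0 2 0>; <0 2 2>; <2 0 0>; <2 0 2>; <2 2 0>; <2 2 2>}
PSO∖claimed = {<2 2 2>}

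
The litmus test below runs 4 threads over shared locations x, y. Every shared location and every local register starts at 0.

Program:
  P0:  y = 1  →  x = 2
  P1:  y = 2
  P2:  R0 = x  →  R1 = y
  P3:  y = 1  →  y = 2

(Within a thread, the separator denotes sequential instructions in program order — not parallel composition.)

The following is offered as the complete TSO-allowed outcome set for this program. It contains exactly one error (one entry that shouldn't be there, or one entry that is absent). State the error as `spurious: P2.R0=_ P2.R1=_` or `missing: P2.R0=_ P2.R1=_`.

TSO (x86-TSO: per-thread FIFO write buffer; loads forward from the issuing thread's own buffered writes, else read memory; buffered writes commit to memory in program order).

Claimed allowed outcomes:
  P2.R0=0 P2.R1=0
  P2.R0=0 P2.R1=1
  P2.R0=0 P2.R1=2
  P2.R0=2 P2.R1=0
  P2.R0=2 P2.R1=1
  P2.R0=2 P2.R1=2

outcome vector order: (P2.R0,P2.R1)
TSO: 5 outcomes — {(0,0); (0,1); (0,2); (2,1); (2,2)}
claimed∖TSO = {(2,0)}

spurious: P2.R0=2 P2.R1=0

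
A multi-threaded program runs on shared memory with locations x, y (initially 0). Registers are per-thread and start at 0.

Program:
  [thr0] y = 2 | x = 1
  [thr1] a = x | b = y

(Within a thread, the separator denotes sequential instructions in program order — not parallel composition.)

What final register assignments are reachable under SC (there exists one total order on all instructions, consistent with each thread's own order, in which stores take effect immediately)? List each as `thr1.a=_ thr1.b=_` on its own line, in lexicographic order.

thr1.a=0 thr1.b=0
thr1.a=0 thr1.b=2
thr1.a=1 thr1.b=2

outcome vector order: (thr1.a,thr1.b)
|SC outcomes| = 3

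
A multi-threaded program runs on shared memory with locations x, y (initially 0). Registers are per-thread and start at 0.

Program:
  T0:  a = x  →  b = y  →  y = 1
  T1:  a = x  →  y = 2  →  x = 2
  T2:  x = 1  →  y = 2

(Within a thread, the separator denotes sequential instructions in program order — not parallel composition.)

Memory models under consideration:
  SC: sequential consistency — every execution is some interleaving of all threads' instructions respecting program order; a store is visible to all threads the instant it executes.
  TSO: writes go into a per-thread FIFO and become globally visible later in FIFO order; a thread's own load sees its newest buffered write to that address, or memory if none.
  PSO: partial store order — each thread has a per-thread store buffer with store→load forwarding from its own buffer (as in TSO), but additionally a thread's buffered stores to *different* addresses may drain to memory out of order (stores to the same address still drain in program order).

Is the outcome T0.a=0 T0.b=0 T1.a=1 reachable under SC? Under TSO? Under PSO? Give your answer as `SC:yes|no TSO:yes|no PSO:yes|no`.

SC:yes TSO:yes PSO:yes

outcome vector order: (T0.a,T0.b,T1.a)
SC (10): 000; 001; 020; 021; 100; 101; 120; 121; 220; 221
TSO (10): 000; 001; 020; 021; 100; 101; 120; 121; 220; 221
PSO (12): 000; 001; 020; 021; 100; 101; 120; 121; 200; 201; 220; 221
target 001 ∈ {SC,TSO,PSO}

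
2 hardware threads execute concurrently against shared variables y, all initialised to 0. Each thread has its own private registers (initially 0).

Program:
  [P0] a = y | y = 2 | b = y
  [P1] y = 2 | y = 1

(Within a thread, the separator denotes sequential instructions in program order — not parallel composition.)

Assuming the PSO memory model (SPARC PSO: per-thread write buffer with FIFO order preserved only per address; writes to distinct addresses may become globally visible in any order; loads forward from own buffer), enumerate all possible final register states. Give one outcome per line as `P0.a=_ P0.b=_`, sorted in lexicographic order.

P0.a=0 P0.b=1
P0.a=0 P0.b=2
P0.a=1 P0.b=2
P0.a=2 P0.b=1
P0.a=2 P0.b=2

outcome vector order: (P0.a,P0.b)
|PSO outcomes| = 5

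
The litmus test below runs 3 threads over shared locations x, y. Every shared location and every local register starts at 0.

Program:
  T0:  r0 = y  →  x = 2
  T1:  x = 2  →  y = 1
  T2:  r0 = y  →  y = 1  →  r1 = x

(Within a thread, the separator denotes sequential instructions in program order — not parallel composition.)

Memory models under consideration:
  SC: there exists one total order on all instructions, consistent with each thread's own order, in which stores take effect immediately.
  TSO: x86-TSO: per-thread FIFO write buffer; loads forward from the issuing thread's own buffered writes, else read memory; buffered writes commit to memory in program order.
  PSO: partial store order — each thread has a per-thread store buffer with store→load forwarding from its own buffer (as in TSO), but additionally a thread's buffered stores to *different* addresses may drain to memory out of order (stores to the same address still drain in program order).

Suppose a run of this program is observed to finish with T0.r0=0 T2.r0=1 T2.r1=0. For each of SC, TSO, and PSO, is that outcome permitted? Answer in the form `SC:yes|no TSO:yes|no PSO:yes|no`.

SC:no TSO:no PSO:yes

outcome vector order: (T0.r0,T2.r0,T2.r1)
SC: 6 outcomes — {000 002 012 100 102 112}
TSO: 6 outcomes — {000 002 012 100 102 112}
PSO: 8 outcomes — {000 002 010 012 100 102 110 112}
target 010 ∈ {PSO}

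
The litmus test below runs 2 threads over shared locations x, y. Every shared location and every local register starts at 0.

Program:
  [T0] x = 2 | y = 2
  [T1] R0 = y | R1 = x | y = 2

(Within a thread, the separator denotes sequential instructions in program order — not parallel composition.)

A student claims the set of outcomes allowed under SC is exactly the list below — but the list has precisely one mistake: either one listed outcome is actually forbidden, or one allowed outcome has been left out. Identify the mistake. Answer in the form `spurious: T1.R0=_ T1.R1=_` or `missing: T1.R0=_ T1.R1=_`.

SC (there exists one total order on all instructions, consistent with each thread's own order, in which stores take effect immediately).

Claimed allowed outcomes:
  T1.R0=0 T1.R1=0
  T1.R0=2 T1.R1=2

missing: T1.R0=0 T1.R1=2

outcome vector order: (T1.R0,T1.R1)
SC: 3 outcomes — {(0,0); (0,2); (2,2)}
SC∖claimed = {(0,2)}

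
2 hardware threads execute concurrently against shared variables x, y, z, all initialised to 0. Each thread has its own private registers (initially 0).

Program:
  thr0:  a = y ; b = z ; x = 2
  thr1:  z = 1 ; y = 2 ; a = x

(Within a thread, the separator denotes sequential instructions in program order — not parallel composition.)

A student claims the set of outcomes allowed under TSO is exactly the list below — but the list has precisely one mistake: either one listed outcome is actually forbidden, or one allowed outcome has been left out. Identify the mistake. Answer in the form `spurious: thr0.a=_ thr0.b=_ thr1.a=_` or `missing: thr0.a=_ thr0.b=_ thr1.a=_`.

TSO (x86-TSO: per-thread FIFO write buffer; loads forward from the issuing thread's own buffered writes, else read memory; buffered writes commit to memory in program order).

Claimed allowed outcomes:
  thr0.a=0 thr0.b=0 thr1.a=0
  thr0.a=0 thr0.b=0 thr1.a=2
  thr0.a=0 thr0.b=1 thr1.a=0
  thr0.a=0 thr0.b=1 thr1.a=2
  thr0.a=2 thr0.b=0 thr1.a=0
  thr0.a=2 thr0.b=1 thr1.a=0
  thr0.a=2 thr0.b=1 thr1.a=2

outcome vector order: (thr0.a,thr0.b,thr1.a)
[TSO] allowed = {0/0/0; 0/0/2; 0/1/0; 0/1/2; 2/1/0; 2/1/2}
claimed∖TSO = {2/0/0}

spurious: thr0.a=2 thr0.b=0 thr1.a=0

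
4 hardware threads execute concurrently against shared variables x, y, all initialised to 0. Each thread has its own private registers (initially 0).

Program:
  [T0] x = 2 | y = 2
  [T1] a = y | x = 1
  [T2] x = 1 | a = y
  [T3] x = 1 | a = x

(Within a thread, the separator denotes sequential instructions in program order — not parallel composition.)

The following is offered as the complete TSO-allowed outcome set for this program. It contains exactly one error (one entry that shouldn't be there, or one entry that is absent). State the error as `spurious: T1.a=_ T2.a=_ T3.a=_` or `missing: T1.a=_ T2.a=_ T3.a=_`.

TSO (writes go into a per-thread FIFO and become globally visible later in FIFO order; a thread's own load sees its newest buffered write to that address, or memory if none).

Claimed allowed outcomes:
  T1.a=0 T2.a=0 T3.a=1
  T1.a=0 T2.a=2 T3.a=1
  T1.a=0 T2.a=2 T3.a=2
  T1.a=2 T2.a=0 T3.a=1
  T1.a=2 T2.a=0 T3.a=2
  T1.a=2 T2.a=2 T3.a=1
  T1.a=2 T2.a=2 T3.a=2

missing: T1.a=0 T2.a=0 T3.a=2

outcome vector order: (T1.a,T2.a,T3.a)
[TSO] allowed = {0/0/1 0/0/2 0/2/1 0/2/2 2/0/1 2/0/2 2/2/1 2/2/2}
TSO∖claimed = {0/0/2}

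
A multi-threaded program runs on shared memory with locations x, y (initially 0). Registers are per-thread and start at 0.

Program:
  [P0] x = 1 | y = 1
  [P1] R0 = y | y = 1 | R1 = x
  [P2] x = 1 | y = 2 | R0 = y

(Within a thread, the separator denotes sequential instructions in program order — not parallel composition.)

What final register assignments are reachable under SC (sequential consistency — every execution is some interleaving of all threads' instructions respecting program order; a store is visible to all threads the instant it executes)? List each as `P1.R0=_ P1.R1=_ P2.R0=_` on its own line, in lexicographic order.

P1.R0=0 P1.R1=0 P2.R0=1
P1.R0=0 P1.R1=0 P2.R0=2
P1.R0=0 P1.R1=1 P2.R0=1
P1.R0=0 P1.R1=1 P2.R0=2
P1.R0=1 P1.R1=1 P2.R0=1
P1.R0=1 P1.R1=1 P2.R0=2
P1.R0=2 P1.R1=1 P2.R0=1
P1.R0=2 P1.R1=1 P2.R0=2

outcome vector order: (P1.R0,P1.R1,P2.R0)
|SC outcomes| = 8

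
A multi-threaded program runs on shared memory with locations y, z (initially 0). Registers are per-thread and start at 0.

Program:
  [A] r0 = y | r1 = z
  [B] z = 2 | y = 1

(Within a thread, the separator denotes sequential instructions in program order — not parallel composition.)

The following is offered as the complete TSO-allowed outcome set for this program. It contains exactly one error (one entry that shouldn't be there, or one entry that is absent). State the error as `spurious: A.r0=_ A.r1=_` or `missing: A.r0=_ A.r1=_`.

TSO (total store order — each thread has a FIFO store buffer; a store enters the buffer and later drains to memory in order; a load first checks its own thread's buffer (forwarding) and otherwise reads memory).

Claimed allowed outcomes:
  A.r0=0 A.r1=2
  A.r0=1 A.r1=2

outcome vector order: (A.r0,A.r1)
under TSO → (0,0); (0,2); (1,2)
TSO∖claimed = {(0,0)}

missing: A.r0=0 A.r1=0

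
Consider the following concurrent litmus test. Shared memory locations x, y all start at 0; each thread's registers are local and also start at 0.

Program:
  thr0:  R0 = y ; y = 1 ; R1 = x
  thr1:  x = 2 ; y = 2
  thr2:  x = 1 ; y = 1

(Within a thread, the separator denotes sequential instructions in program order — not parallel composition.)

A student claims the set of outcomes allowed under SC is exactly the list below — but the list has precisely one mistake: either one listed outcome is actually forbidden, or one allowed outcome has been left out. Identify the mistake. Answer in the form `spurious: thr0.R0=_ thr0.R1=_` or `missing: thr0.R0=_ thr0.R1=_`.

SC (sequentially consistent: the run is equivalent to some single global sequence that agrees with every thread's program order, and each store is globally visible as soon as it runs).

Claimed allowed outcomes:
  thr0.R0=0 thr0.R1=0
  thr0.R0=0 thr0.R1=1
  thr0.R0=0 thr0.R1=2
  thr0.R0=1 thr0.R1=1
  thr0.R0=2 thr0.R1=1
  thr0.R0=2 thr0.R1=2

outcome vector order: (thr0.R0,thr0.R1)
SC: 7 outcomes — {0/0, 0/1, 0/2, 1/1, 1/2, 2/1, 2/2}
SC∖claimed = {1/2}

missing: thr0.R0=1 thr0.R1=2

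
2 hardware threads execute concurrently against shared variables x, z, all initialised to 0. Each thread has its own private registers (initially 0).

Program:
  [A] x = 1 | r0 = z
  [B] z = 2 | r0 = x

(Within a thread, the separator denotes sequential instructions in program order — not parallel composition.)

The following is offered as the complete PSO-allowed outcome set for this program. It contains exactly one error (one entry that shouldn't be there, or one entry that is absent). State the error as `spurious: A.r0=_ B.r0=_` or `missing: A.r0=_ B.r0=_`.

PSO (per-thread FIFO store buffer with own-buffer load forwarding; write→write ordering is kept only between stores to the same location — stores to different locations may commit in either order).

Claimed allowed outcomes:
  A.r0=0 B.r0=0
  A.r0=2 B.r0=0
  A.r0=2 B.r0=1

missing: A.r0=0 B.r0=1

outcome vector order: (A.r0,B.r0)
PSO: 4 outcomes — {0/0 0/1 2/0 2/1}
PSO∖claimed = {0/1}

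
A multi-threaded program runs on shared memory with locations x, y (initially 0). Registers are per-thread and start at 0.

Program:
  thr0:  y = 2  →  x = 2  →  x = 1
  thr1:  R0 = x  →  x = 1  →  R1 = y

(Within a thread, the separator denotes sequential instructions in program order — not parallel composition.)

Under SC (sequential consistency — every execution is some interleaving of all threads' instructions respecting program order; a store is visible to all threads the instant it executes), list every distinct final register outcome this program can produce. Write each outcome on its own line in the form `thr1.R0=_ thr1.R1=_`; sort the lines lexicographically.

thr1.R0=0 thr1.R1=0
thr1.R0=0 thr1.R1=2
thr1.R0=1 thr1.R1=2
thr1.R0=2 thr1.R1=2

outcome vector order: (thr1.R0,thr1.R1)
|SC outcomes| = 4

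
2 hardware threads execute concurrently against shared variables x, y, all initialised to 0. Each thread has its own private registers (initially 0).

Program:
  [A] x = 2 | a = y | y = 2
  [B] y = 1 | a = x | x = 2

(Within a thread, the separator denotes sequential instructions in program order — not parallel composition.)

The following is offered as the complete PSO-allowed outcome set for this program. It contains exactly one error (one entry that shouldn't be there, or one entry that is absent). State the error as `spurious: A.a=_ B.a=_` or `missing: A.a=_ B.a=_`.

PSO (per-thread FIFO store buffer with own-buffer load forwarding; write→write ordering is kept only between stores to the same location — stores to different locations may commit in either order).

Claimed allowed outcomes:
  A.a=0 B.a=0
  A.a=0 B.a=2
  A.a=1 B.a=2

missing: A.a=1 B.a=0

outcome vector order: (A.a,B.a)
PSO (4): <0 0>, <0 2>, <1 0>, <1 2>
PSO∖claimed = {<1 0>}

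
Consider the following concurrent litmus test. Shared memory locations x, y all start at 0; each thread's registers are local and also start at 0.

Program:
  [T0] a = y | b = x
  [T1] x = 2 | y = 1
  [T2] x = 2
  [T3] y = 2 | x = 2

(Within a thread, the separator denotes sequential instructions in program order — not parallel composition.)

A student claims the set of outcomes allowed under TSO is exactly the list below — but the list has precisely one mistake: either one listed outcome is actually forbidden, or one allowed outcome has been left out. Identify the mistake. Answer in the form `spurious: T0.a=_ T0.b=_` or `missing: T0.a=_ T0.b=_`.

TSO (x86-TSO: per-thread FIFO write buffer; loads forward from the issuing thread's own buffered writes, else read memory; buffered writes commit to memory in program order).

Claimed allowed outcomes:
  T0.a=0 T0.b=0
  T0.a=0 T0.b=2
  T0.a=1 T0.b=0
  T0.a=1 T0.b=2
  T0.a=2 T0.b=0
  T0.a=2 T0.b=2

outcome vector order: (T0.a,T0.b)
TSO: 5 outcomes — {(0,0) (0,2) (1,2) (2,0) (2,2)}
claimed∖TSO = {(1,0)}

spurious: T0.a=1 T0.b=0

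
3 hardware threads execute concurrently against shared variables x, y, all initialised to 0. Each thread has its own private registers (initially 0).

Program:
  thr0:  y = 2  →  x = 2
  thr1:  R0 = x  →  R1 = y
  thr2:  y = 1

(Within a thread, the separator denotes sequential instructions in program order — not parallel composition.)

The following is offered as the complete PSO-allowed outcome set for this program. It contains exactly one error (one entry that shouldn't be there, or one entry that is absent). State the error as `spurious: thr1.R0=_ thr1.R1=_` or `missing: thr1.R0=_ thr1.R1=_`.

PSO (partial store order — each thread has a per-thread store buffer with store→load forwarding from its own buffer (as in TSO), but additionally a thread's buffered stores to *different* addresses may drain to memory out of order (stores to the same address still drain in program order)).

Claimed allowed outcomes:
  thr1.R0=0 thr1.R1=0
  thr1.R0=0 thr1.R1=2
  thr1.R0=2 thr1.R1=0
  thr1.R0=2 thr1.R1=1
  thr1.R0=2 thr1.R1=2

outcome vector order: (thr1.R0,thr1.R1)
PSO: 6 outcomes — {0/0 0/1 0/2 2/0 2/1 2/2}
PSO∖claimed = {0/1}

missing: thr1.R0=0 thr1.R1=1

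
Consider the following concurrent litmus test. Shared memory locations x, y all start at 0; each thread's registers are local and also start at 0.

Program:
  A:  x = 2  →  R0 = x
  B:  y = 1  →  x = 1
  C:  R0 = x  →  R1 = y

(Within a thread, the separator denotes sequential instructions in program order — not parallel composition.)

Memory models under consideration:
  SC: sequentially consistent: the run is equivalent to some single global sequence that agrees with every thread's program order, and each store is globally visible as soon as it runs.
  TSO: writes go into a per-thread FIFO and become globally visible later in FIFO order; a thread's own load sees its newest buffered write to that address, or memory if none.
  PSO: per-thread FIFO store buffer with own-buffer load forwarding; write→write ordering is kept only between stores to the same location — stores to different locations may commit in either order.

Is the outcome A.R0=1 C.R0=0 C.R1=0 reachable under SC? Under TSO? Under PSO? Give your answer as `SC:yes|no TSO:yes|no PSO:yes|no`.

outcome vector order: (A.R0,C.R0,C.R1)
SC: 10 outcomes — {100 101 111 120 121 200 201 211 220 221}
TSO: 10 outcomes — {100 101 111 120 121 200 201 211 220 221}
PSO: 12 outcomes — {100 101 110 111 120 121 200 201 210 211 220 221}
target 100 ∈ {SC,TSO,PSO}

SC:yes TSO:yes PSO:yes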